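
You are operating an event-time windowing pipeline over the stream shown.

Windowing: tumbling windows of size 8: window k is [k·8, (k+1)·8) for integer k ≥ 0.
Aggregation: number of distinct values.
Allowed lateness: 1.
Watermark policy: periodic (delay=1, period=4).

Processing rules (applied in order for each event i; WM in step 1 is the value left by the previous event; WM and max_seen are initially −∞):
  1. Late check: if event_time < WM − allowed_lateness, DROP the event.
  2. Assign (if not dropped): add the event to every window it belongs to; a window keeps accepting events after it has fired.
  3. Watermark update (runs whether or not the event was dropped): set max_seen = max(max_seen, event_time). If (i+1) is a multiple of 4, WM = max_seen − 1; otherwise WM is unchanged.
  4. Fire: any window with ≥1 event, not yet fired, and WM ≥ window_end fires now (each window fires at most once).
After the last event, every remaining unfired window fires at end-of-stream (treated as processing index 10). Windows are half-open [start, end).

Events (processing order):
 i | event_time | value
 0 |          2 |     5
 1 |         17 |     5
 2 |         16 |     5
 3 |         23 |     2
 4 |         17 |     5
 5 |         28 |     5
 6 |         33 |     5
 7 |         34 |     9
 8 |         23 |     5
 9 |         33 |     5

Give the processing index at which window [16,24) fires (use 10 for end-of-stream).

7

i=0 t=2 v=5: → [0,8); WM=−∞
i=1 t=17 v=5: → [16,24); WM=−∞
i=2 t=16 v=5: → [16,24); WM=−∞
i=3 t=23 v=2: → [16,24); WM=22; [0,8) fires=1
i=4 t=17 v=5: DROP (t<22-1); WM=22
i=5 t=28 v=5: → [24,32); WM=22
i=6 t=33 v=5: → [32,40); WM=22
i=7 t=34 v=9: → [32,40); WM=33; [16,24) fires=2 [24,32) fires=1
i=8 t=23 v=5: DROP (t<33-1); WM=33
i=9 t=33 v=5: → [32,40); WM=33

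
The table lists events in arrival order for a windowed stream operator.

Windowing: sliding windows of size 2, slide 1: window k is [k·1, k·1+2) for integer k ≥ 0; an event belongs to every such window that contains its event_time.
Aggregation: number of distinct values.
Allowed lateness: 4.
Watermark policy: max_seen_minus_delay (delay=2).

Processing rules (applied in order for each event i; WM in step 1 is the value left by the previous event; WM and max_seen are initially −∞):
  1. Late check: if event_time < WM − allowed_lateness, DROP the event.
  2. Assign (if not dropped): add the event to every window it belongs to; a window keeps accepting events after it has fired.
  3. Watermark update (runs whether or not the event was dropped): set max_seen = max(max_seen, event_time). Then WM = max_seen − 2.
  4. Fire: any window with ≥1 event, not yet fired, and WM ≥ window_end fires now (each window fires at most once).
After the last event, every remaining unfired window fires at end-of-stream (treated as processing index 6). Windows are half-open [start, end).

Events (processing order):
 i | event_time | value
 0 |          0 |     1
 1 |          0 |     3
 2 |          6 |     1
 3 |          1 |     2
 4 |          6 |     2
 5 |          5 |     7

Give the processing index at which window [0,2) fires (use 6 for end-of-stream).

2

i=0 t=0 v=1: → [0,2); WM=-2
i=1 t=0 v=3: → [0,2); WM=-2
i=2 t=6 v=1: → [6,8),[5,7); WM=4; [0,2) fires=2
i=3 t=1 v=2: → [1,3),[0,2); WM=4; [1,3) fires=1
i=4 t=6 v=2: → [6,8),[5,7); WM=4
i=5 t=5 v=7: → [5,7),[4,6); WM=4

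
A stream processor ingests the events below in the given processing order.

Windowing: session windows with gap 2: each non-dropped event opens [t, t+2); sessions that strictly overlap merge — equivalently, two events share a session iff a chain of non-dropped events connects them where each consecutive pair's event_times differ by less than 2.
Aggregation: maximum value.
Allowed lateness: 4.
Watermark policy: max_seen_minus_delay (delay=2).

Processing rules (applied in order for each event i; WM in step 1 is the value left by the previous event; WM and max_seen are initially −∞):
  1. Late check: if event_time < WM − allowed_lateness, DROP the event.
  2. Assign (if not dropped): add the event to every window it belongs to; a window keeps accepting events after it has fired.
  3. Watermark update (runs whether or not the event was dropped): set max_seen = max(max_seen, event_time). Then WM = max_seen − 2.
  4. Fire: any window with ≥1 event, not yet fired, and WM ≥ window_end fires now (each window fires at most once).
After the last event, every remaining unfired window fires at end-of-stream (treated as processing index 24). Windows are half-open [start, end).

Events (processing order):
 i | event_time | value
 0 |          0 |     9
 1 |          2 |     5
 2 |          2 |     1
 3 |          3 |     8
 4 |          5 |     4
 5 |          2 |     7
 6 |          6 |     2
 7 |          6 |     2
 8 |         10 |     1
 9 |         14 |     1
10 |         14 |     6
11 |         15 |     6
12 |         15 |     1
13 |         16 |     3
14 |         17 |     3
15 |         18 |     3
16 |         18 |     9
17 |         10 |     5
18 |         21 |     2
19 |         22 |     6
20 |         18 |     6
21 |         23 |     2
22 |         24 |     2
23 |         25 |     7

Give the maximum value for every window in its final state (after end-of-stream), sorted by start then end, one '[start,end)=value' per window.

[0,2)=9 [2,5)=8 [5,8)=4 [10,12)=1 [14,20)=9 [21,27)=7

i=0 t=0 v=9: → [0,2); WM=-2
i=1 t=2 v=5: → [2,4); WM=0
i=2 t=2 v=1: → [2,4); WM=0
i=3 t=3 v=8: → [2,5); WM=1
i=4 t=5 v=4: → [5,7); WM=3
i=5 t=2 v=7: → [2,5); WM=3
i=6 t=6 v=2: → [5,8); WM=4
i=7 t=6 v=2: → [5,8); WM=4
i=8 t=10 v=1: → [10,12); WM=8
i=9 t=14 v=1: → [14,16); WM=12
i=10 t=14 v=6: → [14,16); WM=12
i=11 t=15 v=6: → [14,17); WM=13
i=12 t=15 v=1: → [14,17); WM=13
i=13 t=16 v=3: → [14,18); WM=14
i=14 t=17 v=3: → [14,19); WM=15
i=15 t=18 v=3: → [14,20); WM=16
i=16 t=18 v=9: → [14,20); WM=16
i=17 t=10 v=5: DROP (t<16-4); WM=16
i=18 t=21 v=2: → [21,23); WM=19
i=19 t=22 v=6: → [21,24); WM=20
i=20 t=18 v=6: → [14,20); WM=20
i=21 t=23 v=2: → [21,25); WM=21
i=22 t=24 v=2: → [21,26); WM=22
i=23 t=25 v=7: → [21,27); WM=23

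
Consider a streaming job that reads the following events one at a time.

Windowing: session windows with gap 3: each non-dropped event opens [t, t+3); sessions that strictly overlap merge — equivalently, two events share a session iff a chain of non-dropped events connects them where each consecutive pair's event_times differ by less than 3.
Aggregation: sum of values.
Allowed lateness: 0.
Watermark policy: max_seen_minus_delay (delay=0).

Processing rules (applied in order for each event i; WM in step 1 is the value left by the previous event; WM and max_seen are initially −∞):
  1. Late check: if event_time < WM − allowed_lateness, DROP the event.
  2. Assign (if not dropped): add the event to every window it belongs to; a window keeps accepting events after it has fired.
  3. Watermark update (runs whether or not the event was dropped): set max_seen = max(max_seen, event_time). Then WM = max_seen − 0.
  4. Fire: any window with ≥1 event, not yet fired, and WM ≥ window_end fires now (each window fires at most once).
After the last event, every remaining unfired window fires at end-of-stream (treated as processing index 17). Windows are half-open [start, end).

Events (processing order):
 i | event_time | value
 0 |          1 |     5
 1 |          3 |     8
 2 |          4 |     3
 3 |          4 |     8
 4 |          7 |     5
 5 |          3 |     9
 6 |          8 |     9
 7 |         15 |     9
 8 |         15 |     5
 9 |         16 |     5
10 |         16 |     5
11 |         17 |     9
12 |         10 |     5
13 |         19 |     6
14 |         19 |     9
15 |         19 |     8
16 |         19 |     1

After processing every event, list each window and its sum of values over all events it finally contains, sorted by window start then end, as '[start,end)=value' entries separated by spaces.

i=0 t=1 v=5: → [1,4); WM=1
i=1 t=3 v=8: → [1,6); WM=3
i=2 t=4 v=3: → [1,7); WM=4
i=3 t=4 v=8: → [1,7); WM=4
i=4 t=7 v=5: → [7,10); WM=7
i=5 t=3 v=9: DROP (t<7-0); WM=7
i=6 t=8 v=9: → [7,11); WM=8
i=7 t=15 v=9: → [15,18); WM=15
i=8 t=15 v=5: → [15,18); WM=15
i=9 t=16 v=5: → [15,19); WM=16
i=10 t=16 v=5: → [15,19); WM=16
i=11 t=17 v=9: → [15,20); WM=17
i=12 t=10 v=5: DROP (t<17-0); WM=17
i=13 t=19 v=6: → [15,22); WM=19
i=14 t=19 v=9: → [15,22); WM=19
i=15 t=19 v=8: → [15,22); WM=19
i=16 t=19 v=1: → [15,22); WM=19

[1,7)=24 [7,11)=14 [15,22)=57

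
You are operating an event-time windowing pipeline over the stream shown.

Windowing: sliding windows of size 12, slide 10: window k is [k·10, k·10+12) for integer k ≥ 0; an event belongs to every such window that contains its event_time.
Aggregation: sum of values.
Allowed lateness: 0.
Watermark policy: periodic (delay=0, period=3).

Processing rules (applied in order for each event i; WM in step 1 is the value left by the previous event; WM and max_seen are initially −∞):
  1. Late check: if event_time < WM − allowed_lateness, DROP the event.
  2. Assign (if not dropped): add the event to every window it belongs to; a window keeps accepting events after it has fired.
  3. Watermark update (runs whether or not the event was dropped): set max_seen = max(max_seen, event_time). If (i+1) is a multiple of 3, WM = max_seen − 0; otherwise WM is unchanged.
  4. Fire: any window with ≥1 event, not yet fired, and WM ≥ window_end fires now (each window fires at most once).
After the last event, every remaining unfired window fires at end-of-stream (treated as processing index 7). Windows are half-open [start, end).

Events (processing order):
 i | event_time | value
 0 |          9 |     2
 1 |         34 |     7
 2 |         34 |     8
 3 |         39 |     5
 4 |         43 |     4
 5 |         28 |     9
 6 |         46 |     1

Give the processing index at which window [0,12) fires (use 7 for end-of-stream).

2

i=0 t=9 v=2: → [0,12); WM=−∞
i=1 t=34 v=7: → [30,42); WM=−∞
i=2 t=34 v=8: → [30,42); WM=34; [0,12) fires=2
i=3 t=39 v=5: → [30,42); WM=34
i=4 t=43 v=4: → [40,52); WM=34
i=5 t=28 v=9: DROP (t<34-0); WM=43; [30,42) fires=20
i=6 t=46 v=1: → [40,52); WM=43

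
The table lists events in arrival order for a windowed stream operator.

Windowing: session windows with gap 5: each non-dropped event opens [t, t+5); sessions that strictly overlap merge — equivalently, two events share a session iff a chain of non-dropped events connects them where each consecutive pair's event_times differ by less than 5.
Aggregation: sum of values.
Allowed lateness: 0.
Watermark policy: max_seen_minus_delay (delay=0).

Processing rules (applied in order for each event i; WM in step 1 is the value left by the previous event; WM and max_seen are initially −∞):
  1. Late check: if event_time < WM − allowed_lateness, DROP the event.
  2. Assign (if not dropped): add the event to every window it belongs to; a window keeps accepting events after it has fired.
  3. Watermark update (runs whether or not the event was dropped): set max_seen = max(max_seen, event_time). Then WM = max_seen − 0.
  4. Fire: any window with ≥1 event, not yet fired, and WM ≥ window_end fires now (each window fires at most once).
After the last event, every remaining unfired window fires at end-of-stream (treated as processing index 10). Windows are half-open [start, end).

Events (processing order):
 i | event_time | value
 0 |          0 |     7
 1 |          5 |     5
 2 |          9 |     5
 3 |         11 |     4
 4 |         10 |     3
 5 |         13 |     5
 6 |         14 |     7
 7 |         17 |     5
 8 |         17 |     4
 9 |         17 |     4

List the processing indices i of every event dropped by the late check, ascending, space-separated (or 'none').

4

i=0 t=0 v=7: → [0,5); WM=0
i=1 t=5 v=5: → [5,10); WM=5
i=2 t=9 v=5: → [5,14); WM=9
i=3 t=11 v=4: → [5,16); WM=11
i=4 t=10 v=3: DROP (t<11-0); WM=11
i=5 t=13 v=5: → [5,18); WM=13
i=6 t=14 v=7: → [5,19); WM=14
i=7 t=17 v=5: → [5,22); WM=17
i=8 t=17 v=4: → [5,22); WM=17
i=9 t=17 v=4: → [5,22); WM=17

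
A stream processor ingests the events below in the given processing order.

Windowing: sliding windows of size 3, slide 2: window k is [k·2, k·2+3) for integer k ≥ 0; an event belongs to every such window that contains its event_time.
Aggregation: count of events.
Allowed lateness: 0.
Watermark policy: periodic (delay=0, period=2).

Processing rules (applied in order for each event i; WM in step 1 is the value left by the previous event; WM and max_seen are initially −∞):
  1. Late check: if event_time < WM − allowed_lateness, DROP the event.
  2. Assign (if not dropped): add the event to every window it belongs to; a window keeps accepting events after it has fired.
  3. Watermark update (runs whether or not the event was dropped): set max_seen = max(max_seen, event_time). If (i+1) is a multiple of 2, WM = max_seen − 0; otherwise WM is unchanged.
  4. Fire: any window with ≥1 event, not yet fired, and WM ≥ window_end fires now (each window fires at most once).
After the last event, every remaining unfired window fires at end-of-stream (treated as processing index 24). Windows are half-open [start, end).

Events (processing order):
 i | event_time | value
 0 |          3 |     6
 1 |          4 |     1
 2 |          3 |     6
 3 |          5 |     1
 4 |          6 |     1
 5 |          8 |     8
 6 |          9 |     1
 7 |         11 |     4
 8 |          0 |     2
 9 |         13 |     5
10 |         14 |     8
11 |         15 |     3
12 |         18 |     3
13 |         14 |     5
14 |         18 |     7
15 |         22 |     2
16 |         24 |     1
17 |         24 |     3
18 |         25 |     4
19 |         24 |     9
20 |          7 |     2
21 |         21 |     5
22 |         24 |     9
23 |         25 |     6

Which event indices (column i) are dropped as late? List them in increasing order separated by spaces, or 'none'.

2 8 13 20 21 22

i=0 t=3 v=6: → [2,5); WM=−∞
i=1 t=4 v=1: → [4,7),[2,5); WM=4
i=2 t=3 v=6: DROP (t<4-0); WM=4
i=3 t=5 v=1: → [4,7); WM=5; [2,5) fires=2
i=4 t=6 v=1: → [6,9),[4,7); WM=5
i=5 t=8 v=8: → [8,11),[6,9); WM=8; [4,7) fires=3
i=6 t=9 v=1: → [8,11); WM=8
i=7 t=11 v=4: → [10,13); WM=11; [6,9) fires=2 [8,11) fires=2
i=8 t=0 v=2: DROP (t<11-0); WM=11
i=9 t=13 v=5: → [12,15); WM=13; [10,13) fires=1
i=10 t=14 v=8: → [14,17),[12,15); WM=13
i=11 t=15 v=3: → [14,17); WM=15; [12,15) fires=2
i=12 t=18 v=3: → [18,21),[16,19); WM=15
i=13 t=14 v=5: DROP (t<15-0); WM=18; [14,17) fires=2
i=14 t=18 v=7: → [18,21),[16,19); WM=18
i=15 t=22 v=2: → [22,25),[20,23); WM=22; [16,19) fires=2 [18,21) fires=2
i=16 t=24 v=1: → [24,27),[22,25); WM=22
i=17 t=24 v=3: → [24,27),[22,25); WM=24; [20,23) fires=1
i=18 t=25 v=4: → [24,27); WM=24
i=19 t=24 v=9: → [24,27),[22,25); WM=25; [22,25) fires=4
i=20 t=7 v=2: DROP (t<25-0); WM=25
i=21 t=21 v=5: DROP (t<25-0); WM=25
i=22 t=24 v=9: DROP (t<25-0); WM=25
i=23 t=25 v=6: → [24,27); WM=25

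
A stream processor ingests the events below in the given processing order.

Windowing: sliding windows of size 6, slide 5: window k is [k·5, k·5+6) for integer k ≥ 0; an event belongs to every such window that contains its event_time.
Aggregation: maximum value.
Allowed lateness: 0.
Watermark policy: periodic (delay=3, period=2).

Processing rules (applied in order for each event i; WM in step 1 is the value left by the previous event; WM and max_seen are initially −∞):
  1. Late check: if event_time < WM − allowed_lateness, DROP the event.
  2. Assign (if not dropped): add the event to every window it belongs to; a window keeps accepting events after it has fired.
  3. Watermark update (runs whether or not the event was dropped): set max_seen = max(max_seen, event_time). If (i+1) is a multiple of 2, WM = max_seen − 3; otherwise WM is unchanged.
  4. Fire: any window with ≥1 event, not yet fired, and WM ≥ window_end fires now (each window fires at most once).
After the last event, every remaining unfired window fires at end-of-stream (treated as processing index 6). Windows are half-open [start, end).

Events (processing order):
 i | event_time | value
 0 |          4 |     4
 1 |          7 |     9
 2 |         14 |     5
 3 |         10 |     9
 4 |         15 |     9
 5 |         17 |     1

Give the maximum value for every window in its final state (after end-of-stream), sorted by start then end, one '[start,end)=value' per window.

i=0 t=4 v=4: → [0,6); WM=−∞
i=1 t=7 v=9: → [5,11); WM=4
i=2 t=14 v=5: → [10,16); WM=4
i=3 t=10 v=9: → [10,16),[5,11); WM=11; [0,6) fires=4 [5,11) fires=9
i=4 t=15 v=9: → [15,21),[10,16); WM=11
i=5 t=17 v=1: → [15,21); WM=14

[0,6)=4 [5,11)=9 [10,16)=9 [15,21)=9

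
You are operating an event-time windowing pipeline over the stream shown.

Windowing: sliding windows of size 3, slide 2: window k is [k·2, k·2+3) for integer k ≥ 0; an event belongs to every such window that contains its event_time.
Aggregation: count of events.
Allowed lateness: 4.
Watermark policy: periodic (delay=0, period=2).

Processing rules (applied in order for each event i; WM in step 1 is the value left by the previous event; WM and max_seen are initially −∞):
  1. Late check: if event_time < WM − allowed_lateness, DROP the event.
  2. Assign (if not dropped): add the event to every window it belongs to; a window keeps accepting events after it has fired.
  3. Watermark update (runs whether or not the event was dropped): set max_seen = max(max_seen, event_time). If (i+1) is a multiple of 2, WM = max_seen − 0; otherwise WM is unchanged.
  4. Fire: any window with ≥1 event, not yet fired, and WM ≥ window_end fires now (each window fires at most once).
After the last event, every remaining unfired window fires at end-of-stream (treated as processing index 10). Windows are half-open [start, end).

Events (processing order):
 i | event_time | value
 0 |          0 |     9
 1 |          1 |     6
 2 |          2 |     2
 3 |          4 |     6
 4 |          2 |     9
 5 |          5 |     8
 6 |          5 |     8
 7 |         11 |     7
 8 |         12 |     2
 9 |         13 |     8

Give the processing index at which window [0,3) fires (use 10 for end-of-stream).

3

i=0 t=0 v=9: → [0,3); WM=−∞
i=1 t=1 v=6: → [0,3); WM=1
i=2 t=2 v=2: → [2,5),[0,3); WM=1
i=3 t=4 v=6: → [4,7),[2,5); WM=4; [0,3) fires=3
i=4 t=2 v=9: → [2,5),[0,3); WM=4
i=5 t=5 v=8: → [4,7); WM=5; [2,5) fires=3
i=6 t=5 v=8: → [4,7); WM=5
i=7 t=11 v=7: → [10,13); WM=11; [4,7) fires=3
i=8 t=12 v=2: → [12,15),[10,13); WM=11
i=9 t=13 v=8: → [12,15); WM=13; [10,13) fires=2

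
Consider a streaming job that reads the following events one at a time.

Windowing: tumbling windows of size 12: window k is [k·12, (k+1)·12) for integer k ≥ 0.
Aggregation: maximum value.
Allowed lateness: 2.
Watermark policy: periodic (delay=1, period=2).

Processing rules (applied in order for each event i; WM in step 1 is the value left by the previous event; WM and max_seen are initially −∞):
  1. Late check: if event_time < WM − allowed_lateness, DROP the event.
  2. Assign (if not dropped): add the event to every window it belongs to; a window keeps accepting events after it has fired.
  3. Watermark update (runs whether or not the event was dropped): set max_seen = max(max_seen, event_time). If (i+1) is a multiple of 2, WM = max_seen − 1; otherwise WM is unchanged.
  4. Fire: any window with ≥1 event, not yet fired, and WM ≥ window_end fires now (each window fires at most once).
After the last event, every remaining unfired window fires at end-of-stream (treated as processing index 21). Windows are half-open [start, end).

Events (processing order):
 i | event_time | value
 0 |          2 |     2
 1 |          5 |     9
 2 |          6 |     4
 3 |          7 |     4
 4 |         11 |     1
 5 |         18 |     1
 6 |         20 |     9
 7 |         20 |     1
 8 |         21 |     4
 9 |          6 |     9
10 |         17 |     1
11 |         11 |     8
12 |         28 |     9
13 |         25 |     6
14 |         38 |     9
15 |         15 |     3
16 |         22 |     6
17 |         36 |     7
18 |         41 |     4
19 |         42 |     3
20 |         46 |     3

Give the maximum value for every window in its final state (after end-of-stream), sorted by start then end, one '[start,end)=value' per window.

i=0 t=2 v=2: → [0,12); WM=−∞
i=1 t=5 v=9: → [0,12); WM=4
i=2 t=6 v=4: → [0,12); WM=4
i=3 t=7 v=4: → [0,12); WM=6
i=4 t=11 v=1: → [0,12); WM=6
i=5 t=18 v=1: → [12,24); WM=17; [0,12) fires=9
i=6 t=20 v=9: → [12,24); WM=17
i=7 t=20 v=1: → [12,24); WM=19
i=8 t=21 v=4: → [12,24); WM=19
i=9 t=6 v=9: DROP (t<19-2); WM=20
i=10 t=17 v=1: DROP (t<20-2); WM=20
i=11 t=11 v=8: DROP (t<20-2); WM=20
i=12 t=28 v=9: → [24,36); WM=20
i=13 t=25 v=6: → [24,36); WM=27; [12,24) fires=9
i=14 t=38 v=9: → [36,48); WM=27
i=15 t=15 v=3: DROP (t<27-2); WM=37; [24,36) fires=9
i=16 t=22 v=6: DROP (t<37-2); WM=37
i=17 t=36 v=7: → [36,48); WM=37
i=18 t=41 v=4: → [36,48); WM=37
i=19 t=42 v=3: → [36,48); WM=41
i=20 t=46 v=3: → [36,48); WM=41

[0,12)=9 [12,24)=9 [24,36)=9 [36,48)=9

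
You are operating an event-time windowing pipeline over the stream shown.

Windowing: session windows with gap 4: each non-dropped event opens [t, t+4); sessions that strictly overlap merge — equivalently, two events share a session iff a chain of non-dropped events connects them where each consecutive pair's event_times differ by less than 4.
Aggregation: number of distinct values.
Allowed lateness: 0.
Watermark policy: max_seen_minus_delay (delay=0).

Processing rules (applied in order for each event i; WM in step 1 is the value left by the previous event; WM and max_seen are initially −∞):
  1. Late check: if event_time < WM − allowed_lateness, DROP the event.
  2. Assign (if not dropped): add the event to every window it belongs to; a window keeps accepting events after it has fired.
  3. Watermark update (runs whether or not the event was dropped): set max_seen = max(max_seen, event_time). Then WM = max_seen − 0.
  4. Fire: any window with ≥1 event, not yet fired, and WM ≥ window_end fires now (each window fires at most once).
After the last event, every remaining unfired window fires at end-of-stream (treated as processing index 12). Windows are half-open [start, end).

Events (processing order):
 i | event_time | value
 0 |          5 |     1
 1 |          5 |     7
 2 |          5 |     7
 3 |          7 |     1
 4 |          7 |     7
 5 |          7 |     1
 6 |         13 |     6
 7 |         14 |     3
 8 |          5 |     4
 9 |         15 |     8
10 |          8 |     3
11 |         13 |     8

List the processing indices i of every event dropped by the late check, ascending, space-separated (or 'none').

8 10 11

i=0 t=5 v=1: → [5,9); WM=5
i=1 t=5 v=7: → [5,9); WM=5
i=2 t=5 v=7: → [5,9); WM=5
i=3 t=7 v=1: → [5,11); WM=7
i=4 t=7 v=7: → [5,11); WM=7
i=5 t=7 v=1: → [5,11); WM=7
i=6 t=13 v=6: → [13,17); WM=13
i=7 t=14 v=3: → [13,18); WM=14
i=8 t=5 v=4: DROP (t<14-0); WM=14
i=9 t=15 v=8: → [13,19); WM=15
i=10 t=8 v=3: DROP (t<15-0); WM=15
i=11 t=13 v=8: DROP (t<15-0); WM=15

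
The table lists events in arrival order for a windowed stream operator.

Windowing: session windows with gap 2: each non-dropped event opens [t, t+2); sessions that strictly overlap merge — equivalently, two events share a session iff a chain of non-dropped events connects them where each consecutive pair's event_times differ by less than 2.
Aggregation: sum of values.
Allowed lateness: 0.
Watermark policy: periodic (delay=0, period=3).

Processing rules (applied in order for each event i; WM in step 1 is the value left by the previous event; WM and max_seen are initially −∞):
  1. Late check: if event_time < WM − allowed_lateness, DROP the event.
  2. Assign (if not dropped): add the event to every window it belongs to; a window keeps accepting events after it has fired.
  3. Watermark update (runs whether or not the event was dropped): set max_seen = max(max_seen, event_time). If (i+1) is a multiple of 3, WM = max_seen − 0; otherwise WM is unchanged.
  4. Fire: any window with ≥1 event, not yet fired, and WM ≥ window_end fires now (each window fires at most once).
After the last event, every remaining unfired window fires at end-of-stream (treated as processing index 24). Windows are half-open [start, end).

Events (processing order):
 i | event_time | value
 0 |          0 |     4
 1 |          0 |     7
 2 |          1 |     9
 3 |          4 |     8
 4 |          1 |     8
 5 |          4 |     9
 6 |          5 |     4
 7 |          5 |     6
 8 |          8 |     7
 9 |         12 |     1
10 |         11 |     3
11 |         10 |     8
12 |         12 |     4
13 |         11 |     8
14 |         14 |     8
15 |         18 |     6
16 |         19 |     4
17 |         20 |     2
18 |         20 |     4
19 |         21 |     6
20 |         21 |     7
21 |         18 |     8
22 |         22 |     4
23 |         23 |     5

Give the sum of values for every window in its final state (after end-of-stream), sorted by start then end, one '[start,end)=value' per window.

i=0 t=0 v=4: → [0,2); WM=−∞
i=1 t=0 v=7: → [0,2); WM=−∞
i=2 t=1 v=9: → [0,3); WM=1
i=3 t=4 v=8: → [4,6); WM=1
i=4 t=1 v=8: → [0,3); WM=1
i=5 t=4 v=9: → [4,6); WM=4
i=6 t=5 v=4: → [4,7); WM=4
i=7 t=5 v=6: → [4,7); WM=4
i=8 t=8 v=7: → [8,10); WM=8
i=9 t=12 v=1: → [12,14); WM=8
i=10 t=11 v=3: → [11,14); WM=8
i=11 t=10 v=8: → [10,14); WM=12
i=12 t=12 v=4: → [10,14); WM=12
i=13 t=11 v=8: DROP (t<12-0); WM=12
i=14 t=14 v=8: → [14,16); WM=14
i=15 t=18 v=6: → [18,20); WM=14
i=16 t=19 v=4: → [18,21); WM=14
i=17 t=20 v=2: → [18,22); WM=20
i=18 t=20 v=4: → [18,22); WM=20
i=19 t=21 v=6: → [18,23); WM=20
i=20 t=21 v=7: → [18,23); WM=21
i=21 t=18 v=8: DROP (t<21-0); WM=21
i=22 t=22 v=4: → [18,24); WM=21
i=23 t=23 v=5: → [18,25); WM=23

[0,3)=28 [4,7)=27 [8,10)=7 [10,14)=16 [14,16)=8 [18,25)=38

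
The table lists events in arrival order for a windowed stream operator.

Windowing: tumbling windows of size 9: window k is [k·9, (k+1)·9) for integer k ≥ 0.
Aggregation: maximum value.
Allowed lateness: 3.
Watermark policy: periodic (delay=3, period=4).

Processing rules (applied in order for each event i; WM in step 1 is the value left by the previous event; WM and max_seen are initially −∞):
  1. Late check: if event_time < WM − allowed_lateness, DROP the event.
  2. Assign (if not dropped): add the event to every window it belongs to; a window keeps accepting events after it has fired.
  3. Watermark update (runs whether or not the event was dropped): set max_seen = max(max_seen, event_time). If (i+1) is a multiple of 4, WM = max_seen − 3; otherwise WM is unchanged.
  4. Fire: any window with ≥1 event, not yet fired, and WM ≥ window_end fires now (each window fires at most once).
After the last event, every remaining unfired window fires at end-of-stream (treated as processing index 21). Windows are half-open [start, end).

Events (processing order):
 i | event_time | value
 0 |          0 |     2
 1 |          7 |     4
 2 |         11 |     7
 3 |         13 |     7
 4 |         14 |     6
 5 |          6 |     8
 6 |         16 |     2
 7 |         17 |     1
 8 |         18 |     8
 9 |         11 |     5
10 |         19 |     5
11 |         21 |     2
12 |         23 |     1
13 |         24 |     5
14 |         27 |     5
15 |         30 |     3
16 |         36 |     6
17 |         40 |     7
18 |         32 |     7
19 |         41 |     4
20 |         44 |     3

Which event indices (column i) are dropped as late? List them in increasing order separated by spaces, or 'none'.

i=0 t=0 v=2: → [0,9); WM=−∞
i=1 t=7 v=4: → [0,9); WM=−∞
i=2 t=11 v=7: → [9,18); WM=−∞
i=3 t=13 v=7: → [9,18); WM=10; [0,9) fires=4
i=4 t=14 v=6: → [9,18); WM=10
i=5 t=6 v=8: DROP (t<10-3); WM=10
i=6 t=16 v=2: → [9,18); WM=10
i=7 t=17 v=1: → [9,18); WM=14
i=8 t=18 v=8: → [18,27); WM=14
i=9 t=11 v=5: → [9,18); WM=14
i=10 t=19 v=5: → [18,27); WM=14
i=11 t=21 v=2: → [18,27); WM=18; [9,18) fires=7
i=12 t=23 v=1: → [18,27); WM=18
i=13 t=24 v=5: → [18,27); WM=18
i=14 t=27 v=5: → [27,36); WM=18
i=15 t=30 v=3: → [27,36); WM=27; [18,27) fires=8
i=16 t=36 v=6: → [36,45); WM=27
i=17 t=40 v=7: → [36,45); WM=27
i=18 t=32 v=7: → [27,36); WM=27
i=19 t=41 v=4: → [36,45); WM=38; [27,36) fires=7
i=20 t=44 v=3: → [36,45); WM=38

5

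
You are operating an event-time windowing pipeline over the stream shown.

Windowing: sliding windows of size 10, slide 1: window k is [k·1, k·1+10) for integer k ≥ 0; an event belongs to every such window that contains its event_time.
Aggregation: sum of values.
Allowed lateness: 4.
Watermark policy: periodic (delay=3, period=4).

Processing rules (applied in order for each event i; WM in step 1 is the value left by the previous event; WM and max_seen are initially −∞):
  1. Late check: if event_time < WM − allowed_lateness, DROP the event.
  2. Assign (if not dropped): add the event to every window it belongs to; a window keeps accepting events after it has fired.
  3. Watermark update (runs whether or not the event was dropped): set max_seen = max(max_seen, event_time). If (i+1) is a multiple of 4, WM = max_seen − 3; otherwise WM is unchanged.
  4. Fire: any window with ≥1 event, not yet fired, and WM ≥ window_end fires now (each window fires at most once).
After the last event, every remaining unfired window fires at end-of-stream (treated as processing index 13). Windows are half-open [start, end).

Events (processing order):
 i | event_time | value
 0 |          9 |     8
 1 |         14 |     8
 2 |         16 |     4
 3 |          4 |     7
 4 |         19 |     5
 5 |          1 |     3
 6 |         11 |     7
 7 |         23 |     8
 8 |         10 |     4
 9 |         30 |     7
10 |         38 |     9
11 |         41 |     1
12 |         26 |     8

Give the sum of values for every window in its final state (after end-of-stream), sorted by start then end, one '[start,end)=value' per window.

[0,10)=15 [1,11)=15 [2,12)=22 [3,13)=22 [4,14)=22 [5,15)=23 [6,16)=23 [7,17)=27 [8,18)=27 [9,19)=27 [10,20)=24 [11,21)=24 [12,22)=17 [13,23)=17 [14,24)=25 [15,25)=17 [16,26)=17 [17,27)=13 [18,28)=13 [19,29)=13 [20,30)=8 [21,31)=15 [22,32)=15 [23,33)=15 [24,34)=7 [25,35)=7 [26,36)=7 [27,37)=7 [28,38)=7 [29,39)=16 [30,40)=16 [31,41)=9 [32,42)=10 [33,43)=10 [34,44)=10 [35,45)=10 [36,46)=10 [37,47)=10 [38,48)=10 [39,49)=1 [40,50)=1 [41,51)=1

i=0 t=9 v=8: → [9,19),[8,18),[7,17),[6,16),[5,15),[4,14),[3,13),[2,12),[1,11),[0,10); WM=−∞
i=1 t=14 v=8: → [14,24),[13,23),[12,22),[11,21),[10,20),[9,19),[8,18),[7,17),[6,16),[5,15); WM=−∞
i=2 t=16 v=4: → [16,26),[15,25),[14,24),[13,23),[12,22),[11,21),[10,20),[9,19),[8,18),[7,17); WM=−∞
i=3 t=4 v=7: → [4,14),[3,13),[2,12),[1,11),[0,10); WM=13; [0,10) fires=15 [1,11) fires=15 [2,12) fires=15 [3,13) fires=15
i=4 t=19 v=5: → [19,29),[18,28),[17,27),[16,26),[15,25),[14,24),[13,23),[12,22),[11,21),[10,20); WM=13
i=5 t=1 v=3: DROP (t<13-4); WM=13
i=6 t=11 v=7: → [11,21),[10,20),[9,19),[8,18),[7,17),[6,16),[5,15),[4,14),[3,13),[2,12); WM=13
i=7 t=23 v=8: → [23,33),[22,32),[21,31),[20,30),[19,29),[18,28),[17,27),[16,26),[15,25),[14,24); WM=20; [4,14) fires=22 [5,15) fires=23 [6,16) fires=23 [7,17) fires=27 [8,18) fires=27 [9,19) fires=27 [10,20) fires=24
i=8 t=10 v=4: DROP (t<20-4); WM=20
i=9 t=30 v=7: → [30,40),[29,39),[28,38),[27,37),[26,36),[25,35),[24,34),[23,33),[22,32),[21,31); WM=20
i=10 t=38 v=9: → [38,48),[37,47),[36,46),[35,45),[34,44),[33,43),[32,42),[31,41),[30,40),[29,39); WM=20
i=11 t=41 v=1: → [41,51),[40,50),[39,49),[38,48),[37,47),[36,46),[35,45),[34,44),[33,43),[32,42); WM=38; [11,21) fires=24 [12,22) fires=17 [13,23) fires=17 [14,24) fires=25 [15,25) fires=17 [16,26) fires=17 [17,27) fires=13 [18,28) fires=13 [19,29) fires=13 [20,30) fires=8 [21,31) fires=15 [22,32) fires=15 [23,33) fires=15 [24,34) fires=7 [25,35) fires=7 [26,36) fires=7 [27,37) fires=7 [28,38) fires=7
i=12 t=26 v=8: DROP (t<38-4); WM=38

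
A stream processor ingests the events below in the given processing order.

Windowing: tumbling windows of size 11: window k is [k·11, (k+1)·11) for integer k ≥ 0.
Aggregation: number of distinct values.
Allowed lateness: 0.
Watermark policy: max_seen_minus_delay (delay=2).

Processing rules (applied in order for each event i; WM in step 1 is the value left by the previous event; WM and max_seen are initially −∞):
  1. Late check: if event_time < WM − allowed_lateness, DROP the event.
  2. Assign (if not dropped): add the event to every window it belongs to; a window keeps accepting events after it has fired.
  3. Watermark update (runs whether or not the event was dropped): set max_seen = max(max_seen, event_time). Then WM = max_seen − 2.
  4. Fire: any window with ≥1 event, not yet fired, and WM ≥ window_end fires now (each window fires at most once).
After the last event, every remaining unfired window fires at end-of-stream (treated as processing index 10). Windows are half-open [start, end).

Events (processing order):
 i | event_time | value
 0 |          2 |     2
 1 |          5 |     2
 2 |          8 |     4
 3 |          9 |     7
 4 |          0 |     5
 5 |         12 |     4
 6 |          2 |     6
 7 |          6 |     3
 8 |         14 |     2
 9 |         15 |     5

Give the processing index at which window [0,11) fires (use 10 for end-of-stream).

i=0 t=2 v=2: → [0,11); WM=0
i=1 t=5 v=2: → [0,11); WM=3
i=2 t=8 v=4: → [0,11); WM=6
i=3 t=9 v=7: → [0,11); WM=7
i=4 t=0 v=5: DROP (t<7-0); WM=7
i=5 t=12 v=4: → [11,22); WM=10
i=6 t=2 v=6: DROP (t<10-0); WM=10
i=7 t=6 v=3: DROP (t<10-0); WM=10
i=8 t=14 v=2: → [11,22); WM=12; [0,11) fires=3
i=9 t=15 v=5: → [11,22); WM=13

8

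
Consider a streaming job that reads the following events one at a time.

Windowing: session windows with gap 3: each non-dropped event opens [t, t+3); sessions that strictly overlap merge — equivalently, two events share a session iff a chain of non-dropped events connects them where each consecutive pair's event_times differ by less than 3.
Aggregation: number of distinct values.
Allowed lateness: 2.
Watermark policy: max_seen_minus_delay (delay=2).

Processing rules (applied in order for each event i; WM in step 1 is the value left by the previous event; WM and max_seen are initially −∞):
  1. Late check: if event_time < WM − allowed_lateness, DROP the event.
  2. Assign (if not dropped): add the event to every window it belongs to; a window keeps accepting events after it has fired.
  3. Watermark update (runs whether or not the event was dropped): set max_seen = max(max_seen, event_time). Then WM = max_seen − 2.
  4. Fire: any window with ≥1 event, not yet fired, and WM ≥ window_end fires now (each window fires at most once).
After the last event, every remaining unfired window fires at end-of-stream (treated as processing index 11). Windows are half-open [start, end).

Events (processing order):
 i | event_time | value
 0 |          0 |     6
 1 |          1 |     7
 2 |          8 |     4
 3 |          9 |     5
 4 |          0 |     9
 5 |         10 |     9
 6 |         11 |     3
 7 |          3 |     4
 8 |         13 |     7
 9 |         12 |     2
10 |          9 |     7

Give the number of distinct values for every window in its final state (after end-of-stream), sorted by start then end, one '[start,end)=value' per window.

i=0 t=0 v=6: → [0,3); WM=-2
i=1 t=1 v=7: → [0,4); WM=-1
i=2 t=8 v=4: → [8,11); WM=6
i=3 t=9 v=5: → [8,12); WM=7
i=4 t=0 v=9: DROP (t<7-2); WM=7
i=5 t=10 v=9: → [8,13); WM=8
i=6 t=11 v=3: → [8,14); WM=9
i=7 t=3 v=4: DROP (t<9-2); WM=9
i=8 t=13 v=7: → [8,16); WM=11
i=9 t=12 v=2: → [8,16); WM=11
i=10 t=9 v=7: → [8,16); WM=11

[0,4)=2 [8,16)=6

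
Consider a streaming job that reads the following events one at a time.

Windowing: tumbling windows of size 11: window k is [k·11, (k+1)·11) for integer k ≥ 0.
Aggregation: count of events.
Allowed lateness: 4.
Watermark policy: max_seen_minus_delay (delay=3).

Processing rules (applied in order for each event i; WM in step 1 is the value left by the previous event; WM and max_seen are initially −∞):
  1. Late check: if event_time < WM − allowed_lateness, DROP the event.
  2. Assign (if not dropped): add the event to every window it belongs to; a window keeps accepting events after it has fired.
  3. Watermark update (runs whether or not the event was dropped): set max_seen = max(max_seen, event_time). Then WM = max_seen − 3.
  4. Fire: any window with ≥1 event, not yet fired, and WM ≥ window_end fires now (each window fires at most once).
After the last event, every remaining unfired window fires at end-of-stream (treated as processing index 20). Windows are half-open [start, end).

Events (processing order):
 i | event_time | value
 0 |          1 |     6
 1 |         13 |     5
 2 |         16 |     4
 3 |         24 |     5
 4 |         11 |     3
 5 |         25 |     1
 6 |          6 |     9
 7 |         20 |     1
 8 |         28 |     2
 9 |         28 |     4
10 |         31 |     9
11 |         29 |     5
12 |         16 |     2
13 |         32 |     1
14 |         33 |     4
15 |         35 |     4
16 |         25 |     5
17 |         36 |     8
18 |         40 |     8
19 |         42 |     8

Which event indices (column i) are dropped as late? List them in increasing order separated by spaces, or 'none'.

i=0 t=1 v=6: → [0,11); WM=-2
i=1 t=13 v=5: → [11,22); WM=10
i=2 t=16 v=4: → [11,22); WM=13; [0,11) fires=1
i=3 t=24 v=5: → [22,33); WM=21
i=4 t=11 v=3: DROP (t<21-4); WM=21
i=5 t=25 v=1: → [22,33); WM=22; [11,22) fires=2
i=6 t=6 v=9: DROP (t<22-4); WM=22
i=7 t=20 v=1: → [11,22); WM=22
i=8 t=28 v=2: → [22,33); WM=25
i=9 t=28 v=4: → [22,33); WM=25
i=10 t=31 v=9: → [22,33); WM=28
i=11 t=29 v=5: → [22,33); WM=28
i=12 t=16 v=2: DROP (t<28-4); WM=28
i=13 t=32 v=1: → [22,33); WM=29
i=14 t=33 v=4: → [33,44); WM=30
i=15 t=35 v=4: → [33,44); WM=32
i=16 t=25 v=5: DROP (t<32-4); WM=32
i=17 t=36 v=8: → [33,44); WM=33; [22,33) fires=7
i=18 t=40 v=8: → [33,44); WM=37
i=19 t=42 v=8: → [33,44); WM=39

4 6 12 16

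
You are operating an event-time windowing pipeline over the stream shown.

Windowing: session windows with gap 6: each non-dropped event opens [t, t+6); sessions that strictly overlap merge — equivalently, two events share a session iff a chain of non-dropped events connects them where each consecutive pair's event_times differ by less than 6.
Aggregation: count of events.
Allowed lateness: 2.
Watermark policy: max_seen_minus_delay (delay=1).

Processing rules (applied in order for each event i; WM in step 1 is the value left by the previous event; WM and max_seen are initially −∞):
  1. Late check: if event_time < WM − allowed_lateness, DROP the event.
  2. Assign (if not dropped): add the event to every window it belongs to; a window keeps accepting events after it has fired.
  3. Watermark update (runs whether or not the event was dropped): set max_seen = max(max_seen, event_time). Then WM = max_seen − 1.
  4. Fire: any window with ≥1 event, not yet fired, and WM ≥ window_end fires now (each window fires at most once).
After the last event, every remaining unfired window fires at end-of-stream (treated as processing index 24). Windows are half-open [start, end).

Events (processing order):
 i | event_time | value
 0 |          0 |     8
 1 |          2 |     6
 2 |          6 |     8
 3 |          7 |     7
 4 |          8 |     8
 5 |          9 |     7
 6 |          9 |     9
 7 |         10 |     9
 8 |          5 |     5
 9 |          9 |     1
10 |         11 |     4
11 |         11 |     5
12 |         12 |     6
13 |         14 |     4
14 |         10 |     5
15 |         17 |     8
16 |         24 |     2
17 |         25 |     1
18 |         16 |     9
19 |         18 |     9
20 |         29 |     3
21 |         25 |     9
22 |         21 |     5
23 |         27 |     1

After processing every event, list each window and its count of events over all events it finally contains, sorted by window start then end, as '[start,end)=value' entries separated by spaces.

i=0 t=0 v=8: → [0,6); WM=-1
i=1 t=2 v=6: → [0,8); WM=1
i=2 t=6 v=8: → [0,12); WM=5
i=3 t=7 v=7: → [0,13); WM=6
i=4 t=8 v=8: → [0,14); WM=7
i=5 t=9 v=7: → [0,15); WM=8
i=6 t=9 v=9: → [0,15); WM=8
i=7 t=10 v=9: → [0,16); WM=9
i=8 t=5 v=5: DROP (t<9-2); WM=9
i=9 t=9 v=1: → [0,16); WM=9
i=10 t=11 v=4: → [0,17); WM=10
i=11 t=11 v=5: → [0,17); WM=10
i=12 t=12 v=6: → [0,18); WM=11
i=13 t=14 v=4: → [0,20); WM=13
i=14 t=10 v=5: DROP (t<13-2); WM=13
i=15 t=17 v=8: → [0,23); WM=16
i=16 t=24 v=2: → [24,30); WM=23
i=17 t=25 v=1: → [24,31); WM=24
i=18 t=16 v=9: DROP (t<24-2); WM=24
i=19 t=18 v=9: DROP (t<24-2); WM=24
i=20 t=29 v=3: → [24,35); WM=28
i=21 t=25 v=9: DROP (t<28-2); WM=28
i=22 t=21 v=5: DROP (t<28-2); WM=28
i=23 t=27 v=1: → [24,35); WM=28

[0,23)=14 [24,35)=4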